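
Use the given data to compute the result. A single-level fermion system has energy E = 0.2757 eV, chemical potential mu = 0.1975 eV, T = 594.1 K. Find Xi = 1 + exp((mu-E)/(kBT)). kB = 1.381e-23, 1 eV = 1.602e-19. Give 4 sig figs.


Step 1: (mu - E) = 0.1975 - 0.2757 = -0.0782 eV
Step 2: x = (mu-E)*eV/(kB*T) = -0.0782*1.602e-19/(1.381e-23*594.1) = -1.527
Step 3: exp(x) = 0.2172
Step 4: Xi = 1 + 0.2172 = 1.217

1.217


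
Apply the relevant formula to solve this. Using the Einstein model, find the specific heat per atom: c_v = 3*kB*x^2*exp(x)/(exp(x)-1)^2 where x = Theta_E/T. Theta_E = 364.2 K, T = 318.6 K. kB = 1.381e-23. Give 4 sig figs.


Step 1: x = Theta_E/T = 364.2/318.6 = 1.143
Step 2: x^2 = 1.307
Step 3: exp(x) = 3.137
Step 4: c_v = 3*1.381e-23*1.307*3.137/(3.137-1)^2 = 3.72e-23

3.72e-23


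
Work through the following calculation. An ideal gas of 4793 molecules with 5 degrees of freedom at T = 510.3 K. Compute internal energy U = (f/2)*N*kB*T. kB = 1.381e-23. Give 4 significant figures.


Step 1: f/2 = 5/2 = 2.5
Step 2: N*kB*T = 4793*1.381e-23*510.3 = 3.378e-17
Step 3: U = 2.5 * 3.378e-17 = 8.444e-17 J

8.444e-17


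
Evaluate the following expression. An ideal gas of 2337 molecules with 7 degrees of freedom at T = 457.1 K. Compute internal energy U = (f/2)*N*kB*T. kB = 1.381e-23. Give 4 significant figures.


Step 1: f/2 = 7/2 = 3.5
Step 2: N*kB*T = 2337*1.381e-23*457.1 = 1.475e-17
Step 3: U = 3.5 * 1.475e-17 = 5.163e-17 J

5.163e-17


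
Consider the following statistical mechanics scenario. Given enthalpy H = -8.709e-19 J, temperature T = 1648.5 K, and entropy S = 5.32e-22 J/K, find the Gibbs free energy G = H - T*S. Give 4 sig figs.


Step 1: T*S = 1648.5 * 5.32e-22 = 8.77e-19 J
Step 2: G = H - T*S = -8.709e-19 - 8.77e-19
Step 3: G = -1.748e-18 J

-1.748e-18


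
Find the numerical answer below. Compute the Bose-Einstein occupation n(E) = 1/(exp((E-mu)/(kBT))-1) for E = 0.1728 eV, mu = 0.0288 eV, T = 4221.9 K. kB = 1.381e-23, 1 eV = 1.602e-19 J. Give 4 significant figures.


Step 1: (E - mu) = 0.144 eV
Step 2: x = (E-mu)*eV/(kB*T) = 0.144*1.602e-19/(1.381e-23*4221.9) = 0.3957
Step 3: exp(x) = 1.485
Step 4: n = 1/(exp(x)-1) = 2.06

2.06


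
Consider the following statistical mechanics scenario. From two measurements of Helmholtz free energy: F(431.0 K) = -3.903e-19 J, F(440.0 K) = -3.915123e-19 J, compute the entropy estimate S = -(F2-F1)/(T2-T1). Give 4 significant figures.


Step 1: dF = F2 - F1 = -3.915123e-19 - (-3.903e-19) = -1.2123e-21 J
Step 2: dT = T2 - T1 = 440.0 - 431.0 = 9 K
Step 3: S = -dF/dT = -(-1.2123e-21)/9 = 1.347e-22 J/K

1.347e-22


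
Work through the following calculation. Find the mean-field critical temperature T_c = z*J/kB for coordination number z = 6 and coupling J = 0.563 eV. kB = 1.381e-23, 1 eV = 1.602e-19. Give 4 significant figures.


Step 1: z*J = 6*0.563 = 3.378 eV
Step 2: Convert to Joules: 3.378*1.602e-19 = 5.412e-19 J
Step 3: T_c = 5.412e-19 / 1.381e-23 = 3.919e+04 K

3.919e+04


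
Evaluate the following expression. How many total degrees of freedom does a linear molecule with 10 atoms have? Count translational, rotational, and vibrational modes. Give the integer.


Step 1: Translational DOF = 3
Step 2: Rotational DOF (linear) = 2
Step 3: Vibrational DOF = 3*10 - 5 = 25
Step 4: Total = 3 + 2 + 25 = 30

30


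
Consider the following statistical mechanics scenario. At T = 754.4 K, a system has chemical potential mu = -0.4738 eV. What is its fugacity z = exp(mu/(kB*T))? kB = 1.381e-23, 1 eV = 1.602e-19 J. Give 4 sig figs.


Step 1: Convert mu to Joules: -0.4738*1.602e-19 = -7.59e-20 J
Step 2: kB*T = 1.381e-23*754.4 = 1.042e-20 J
Step 3: mu/(kB*T) = -7.286
Step 4: z = exp(-7.286) = 0.0006854

0.0006854


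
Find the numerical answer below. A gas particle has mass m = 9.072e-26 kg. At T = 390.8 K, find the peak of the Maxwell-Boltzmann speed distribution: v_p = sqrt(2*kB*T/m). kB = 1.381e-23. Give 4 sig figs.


Step 1: Numerator = 2*kB*T = 2*1.381e-23*390.8 = 1.079e-20
Step 2: Ratio = 1.079e-20 / 9.072e-26 = 1.19e+05
Step 3: v_p = sqrt(1.19e+05) = 344.9 m/s

344.9


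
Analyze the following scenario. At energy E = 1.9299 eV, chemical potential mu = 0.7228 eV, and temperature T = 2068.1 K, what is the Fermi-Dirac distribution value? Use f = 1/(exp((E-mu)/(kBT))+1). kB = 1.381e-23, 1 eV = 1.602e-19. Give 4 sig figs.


Step 1: (E - mu) = 1.9299 - 0.7228 = 1.207 eV
Step 2: Convert: (E-mu)*eV = 1.934e-19 J
Step 3: x = (E-mu)*eV/(kB*T) = 6.771
Step 4: f = 1/(exp(6.771)+1) = 0.001145

0.001145


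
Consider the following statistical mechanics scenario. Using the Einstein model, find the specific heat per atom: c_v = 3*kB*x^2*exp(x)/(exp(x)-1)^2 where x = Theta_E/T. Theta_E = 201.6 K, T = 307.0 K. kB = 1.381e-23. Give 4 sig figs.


Step 1: x = Theta_E/T = 201.6/307.0 = 0.6567
Step 2: x^2 = 0.4312
Step 3: exp(x) = 1.928
Step 4: c_v = 3*1.381e-23*0.4312*1.928/(1.928-1)^2 = 3.997e-23

3.997e-23


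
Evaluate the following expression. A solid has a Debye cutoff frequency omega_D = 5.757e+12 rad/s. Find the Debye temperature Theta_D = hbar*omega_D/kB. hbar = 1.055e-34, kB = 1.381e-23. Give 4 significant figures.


Step 1: hbar*omega_D = 1.055e-34 * 5.757e+12 = 6.074e-22 J
Step 2: Theta_D = 6.074e-22 / 1.381e-23
Step 3: Theta_D = 43.98 K

43.98


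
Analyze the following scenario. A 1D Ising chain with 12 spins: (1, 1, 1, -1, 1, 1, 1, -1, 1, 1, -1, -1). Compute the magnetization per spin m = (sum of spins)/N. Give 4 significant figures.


Step 1: Count up spins (+1): 8, down spins (-1): 4
Step 2: Total magnetization M = 8 - 4 = 4
Step 3: m = M/N = 4/12 = 0.3333

0.3333


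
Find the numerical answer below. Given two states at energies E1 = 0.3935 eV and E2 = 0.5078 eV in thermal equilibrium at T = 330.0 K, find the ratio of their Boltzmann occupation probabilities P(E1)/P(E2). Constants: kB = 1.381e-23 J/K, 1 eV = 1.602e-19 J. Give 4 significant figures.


Step 1: Compute energy difference dE = E1 - E2 = 0.3935 - 0.5078 = -0.1143 eV
Step 2: Convert to Joules: dE_J = -0.1143 * 1.602e-19 = -1.831e-20 J
Step 3: Compute exponent = -dE_J / (kB * T) = -(-1.831e-20) / (1.381e-23 * 330.0) = 4.018
Step 4: P(E1)/P(E2) = exp(4.018) = 55.59

55.59


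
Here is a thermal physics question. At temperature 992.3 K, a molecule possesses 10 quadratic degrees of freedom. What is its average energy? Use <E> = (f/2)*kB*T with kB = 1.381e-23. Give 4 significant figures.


Step 1: f/2 = 10/2 = 5
Step 2: kB*T = 1.381e-23 * 992.3 = 1.37e-20
Step 3: <E> = 5 * 1.37e-20 = 6.852e-20 J

6.852e-20


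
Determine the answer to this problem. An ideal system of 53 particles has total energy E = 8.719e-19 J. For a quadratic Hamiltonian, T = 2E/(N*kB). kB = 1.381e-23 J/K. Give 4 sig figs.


Step 1: Numerator = 2*E = 2*8.719e-19 = 1.744e-18 J
Step 2: Denominator = N*kB = 53*1.381e-23 = 7.319e-22
Step 3: T = 1.744e-18 / 7.319e-22 = 2382 K

2382


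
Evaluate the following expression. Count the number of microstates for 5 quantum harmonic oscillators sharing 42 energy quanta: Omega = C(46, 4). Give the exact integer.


Step 1: Use binomial coefficient C(46, 4)
Step 2: Numerator = 46! / 42!
Step 3: Denominator = 4!
Step 4: Omega = 163185

163185


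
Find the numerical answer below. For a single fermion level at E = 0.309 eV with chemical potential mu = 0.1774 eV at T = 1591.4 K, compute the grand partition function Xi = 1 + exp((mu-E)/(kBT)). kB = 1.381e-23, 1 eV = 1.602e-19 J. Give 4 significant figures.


Step 1: (mu - E) = 0.1774 - 0.309 = -0.1316 eV
Step 2: x = (mu-E)*eV/(kB*T) = -0.1316*1.602e-19/(1.381e-23*1591.4) = -0.9593
Step 3: exp(x) = 0.3832
Step 4: Xi = 1 + 0.3832 = 1.383

1.383


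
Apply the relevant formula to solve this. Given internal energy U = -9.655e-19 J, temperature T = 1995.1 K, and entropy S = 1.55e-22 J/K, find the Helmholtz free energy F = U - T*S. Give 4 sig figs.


Step 1: T*S = 1995.1 * 1.55e-22 = 3.092e-19 J
Step 2: F = U - T*S = -9.655e-19 - 3.092e-19
Step 3: F = -1.275e-18 J

-1.275e-18


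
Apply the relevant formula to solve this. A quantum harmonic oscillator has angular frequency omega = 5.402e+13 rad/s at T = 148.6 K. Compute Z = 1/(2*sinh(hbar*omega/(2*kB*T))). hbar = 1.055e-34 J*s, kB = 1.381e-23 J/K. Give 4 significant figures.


Step 1: Compute x = hbar*omega/(kB*T) = 1.055e-34*5.402e+13/(1.381e-23*148.6) = 2.777
Step 2: x/2 = 1.389
Step 3: sinh(x/2) = 1.88
Step 4: Z = 1/(2*1.88) = 0.266

0.266


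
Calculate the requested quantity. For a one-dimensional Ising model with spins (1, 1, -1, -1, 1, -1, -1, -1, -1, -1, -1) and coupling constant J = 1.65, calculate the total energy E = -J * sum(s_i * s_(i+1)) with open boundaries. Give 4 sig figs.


Step 1: Nearest-neighbor products: 1, -1, 1, -1, -1, 1, 1, 1, 1, 1
Step 2: Sum of products = 4
Step 3: E = -1.65 * 4 = -6.6

-6.6


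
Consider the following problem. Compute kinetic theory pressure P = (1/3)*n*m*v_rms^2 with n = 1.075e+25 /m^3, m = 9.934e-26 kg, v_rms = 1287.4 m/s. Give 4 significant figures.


Step 1: v_rms^2 = 1287.4^2 = 1.657e+06
Step 2: n*m = 1.075e+25*9.934e-26 = 1.068
Step 3: P = (1/3)*1.068*1.657e+06 = 5.9e+05 Pa

5.9e+05


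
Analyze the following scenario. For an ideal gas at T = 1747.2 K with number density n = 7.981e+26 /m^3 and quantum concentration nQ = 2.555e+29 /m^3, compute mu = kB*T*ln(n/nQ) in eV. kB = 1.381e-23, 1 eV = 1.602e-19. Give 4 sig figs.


Step 1: n/nQ = 7.981e+26/2.555e+29 = 0.003124
Step 2: ln(n/nQ) = -5.769
Step 3: mu = kB*T*ln(n/nQ) = 2.413e-20*-5.769 = -1.392e-19 J
Step 4: Convert to eV: -1.392e-19/1.602e-19 = -0.8689 eV

-0.8689


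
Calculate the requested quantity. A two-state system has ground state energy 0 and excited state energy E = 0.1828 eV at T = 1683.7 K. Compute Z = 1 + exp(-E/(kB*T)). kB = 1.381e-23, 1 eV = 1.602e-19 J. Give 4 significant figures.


Step 1: Compute beta*E = E*eV/(kB*T) = 0.1828*1.602e-19/(1.381e-23*1683.7) = 1.259
Step 2: exp(-beta*E) = exp(-1.259) = 0.2838
Step 3: Z = 1 + 0.2838 = 1.284

1.284


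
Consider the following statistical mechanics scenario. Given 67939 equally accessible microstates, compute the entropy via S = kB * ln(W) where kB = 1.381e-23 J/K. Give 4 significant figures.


Step 1: ln(W) = ln(67939) = 11.13
Step 2: S = kB * ln(W) = 1.381e-23 * 11.13
Step 3: S = 1.537e-22 J/K

1.537e-22


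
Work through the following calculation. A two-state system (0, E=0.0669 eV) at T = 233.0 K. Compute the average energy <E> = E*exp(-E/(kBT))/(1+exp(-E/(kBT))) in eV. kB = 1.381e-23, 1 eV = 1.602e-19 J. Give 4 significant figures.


Step 1: beta*E = 0.0669*1.602e-19/(1.381e-23*233.0) = 3.331
Step 2: exp(-beta*E) = 0.03577
Step 3: <E> = 0.0669*0.03577/(1+0.03577) = 0.00231 eV

0.00231


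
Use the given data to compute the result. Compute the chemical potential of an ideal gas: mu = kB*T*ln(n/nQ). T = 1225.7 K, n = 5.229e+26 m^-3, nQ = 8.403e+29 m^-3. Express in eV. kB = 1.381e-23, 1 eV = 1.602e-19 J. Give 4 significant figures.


Step 1: n/nQ = 5.229e+26/8.403e+29 = 0.0006223
Step 2: ln(n/nQ) = -7.382
Step 3: mu = kB*T*ln(n/nQ) = 1.693e-20*-7.382 = -1.25e-19 J
Step 4: Convert to eV: -1.25e-19/1.602e-19 = -0.78 eV

-0.78


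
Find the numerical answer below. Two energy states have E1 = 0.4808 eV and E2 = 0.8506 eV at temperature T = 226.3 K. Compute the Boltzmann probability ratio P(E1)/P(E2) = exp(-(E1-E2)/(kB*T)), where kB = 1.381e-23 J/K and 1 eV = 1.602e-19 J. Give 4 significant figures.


Step 1: Compute energy difference dE = E1 - E2 = 0.4808 - 0.8506 = -0.3698 eV
Step 2: Convert to Joules: dE_J = -0.3698 * 1.602e-19 = -5.924e-20 J
Step 3: Compute exponent = -dE_J / (kB * T) = -(-5.924e-20) / (1.381e-23 * 226.3) = 18.96
Step 4: P(E1)/P(E2) = exp(18.96) = 1.708e+08

1.708e+08


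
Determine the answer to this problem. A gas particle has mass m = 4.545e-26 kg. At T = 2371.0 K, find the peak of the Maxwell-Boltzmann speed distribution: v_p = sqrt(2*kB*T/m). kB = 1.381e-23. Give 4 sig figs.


Step 1: Numerator = 2*kB*T = 2*1.381e-23*2371.0 = 6.549e-20
Step 2: Ratio = 6.549e-20 / 4.545e-26 = 1.441e+06
Step 3: v_p = sqrt(1.441e+06) = 1200 m/s

1200


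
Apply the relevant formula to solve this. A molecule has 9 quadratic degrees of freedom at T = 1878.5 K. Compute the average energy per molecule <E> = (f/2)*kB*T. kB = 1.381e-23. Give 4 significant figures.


Step 1: f/2 = 9/2 = 4.5
Step 2: kB*T = 1.381e-23 * 1878.5 = 2.594e-20
Step 3: <E> = 4.5 * 2.594e-20 = 1.167e-19 J

1.167e-19


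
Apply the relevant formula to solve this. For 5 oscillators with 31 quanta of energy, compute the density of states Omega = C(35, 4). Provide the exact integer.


Step 1: Use binomial coefficient C(35, 4)
Step 2: Numerator = 35! / 31!
Step 3: Denominator = 4!
Step 4: Omega = 52360

52360


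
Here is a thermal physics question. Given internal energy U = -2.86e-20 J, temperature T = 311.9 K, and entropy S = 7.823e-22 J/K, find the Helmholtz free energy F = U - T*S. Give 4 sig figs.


Step 1: T*S = 311.9 * 7.823e-22 = 2.44e-19 J
Step 2: F = U - T*S = -2.86e-20 - 2.44e-19
Step 3: F = -2.726e-19 J

-2.726e-19


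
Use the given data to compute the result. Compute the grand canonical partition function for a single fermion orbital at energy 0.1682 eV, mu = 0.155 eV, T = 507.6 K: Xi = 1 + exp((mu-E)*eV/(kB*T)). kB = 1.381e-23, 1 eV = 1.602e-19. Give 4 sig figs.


Step 1: (mu - E) = 0.155 - 0.1682 = -0.0132 eV
Step 2: x = (mu-E)*eV/(kB*T) = -0.0132*1.602e-19/(1.381e-23*507.6) = -0.3017
Step 3: exp(x) = 0.7396
Step 4: Xi = 1 + 0.7396 = 1.74

1.74


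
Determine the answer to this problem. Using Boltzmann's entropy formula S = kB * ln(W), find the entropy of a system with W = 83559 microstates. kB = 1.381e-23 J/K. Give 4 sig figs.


Step 1: ln(W) = ln(83559) = 11.33
Step 2: S = kB * ln(W) = 1.381e-23 * 11.33
Step 3: S = 1.565e-22 J/K

1.565e-22


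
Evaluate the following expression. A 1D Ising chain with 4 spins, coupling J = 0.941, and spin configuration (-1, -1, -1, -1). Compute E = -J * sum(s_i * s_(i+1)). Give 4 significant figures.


Step 1: Nearest-neighbor products: 1, 1, 1
Step 2: Sum of products = 3
Step 3: E = -0.941 * 3 = -2.823

-2.823


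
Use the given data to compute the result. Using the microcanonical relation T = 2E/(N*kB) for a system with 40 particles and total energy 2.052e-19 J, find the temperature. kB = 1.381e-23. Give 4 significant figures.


Step 1: Numerator = 2*E = 2*2.052e-19 = 4.104e-19 J
Step 2: Denominator = N*kB = 40*1.381e-23 = 5.524e-22
Step 3: T = 4.104e-19 / 5.524e-22 = 742.9 K

742.9


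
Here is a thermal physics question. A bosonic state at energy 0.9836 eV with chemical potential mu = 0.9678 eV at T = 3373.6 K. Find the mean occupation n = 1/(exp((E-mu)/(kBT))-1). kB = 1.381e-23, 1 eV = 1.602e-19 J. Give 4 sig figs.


Step 1: (E - mu) = 0.0158 eV
Step 2: x = (E-mu)*eV/(kB*T) = 0.0158*1.602e-19/(1.381e-23*3373.6) = 0.05433
Step 3: exp(x) = 1.056
Step 4: n = 1/(exp(x)-1) = 17.91

17.91


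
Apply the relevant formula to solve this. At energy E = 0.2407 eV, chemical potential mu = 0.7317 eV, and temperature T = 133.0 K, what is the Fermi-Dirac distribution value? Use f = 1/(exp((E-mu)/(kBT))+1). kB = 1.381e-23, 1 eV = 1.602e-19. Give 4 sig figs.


Step 1: (E - mu) = 0.2407 - 0.7317 = -0.491 eV
Step 2: Convert: (E-mu)*eV = -7.866e-20 J
Step 3: x = (E-mu)*eV/(kB*T) = -42.83
Step 4: f = 1/(exp(-42.83)+1) = 1

1


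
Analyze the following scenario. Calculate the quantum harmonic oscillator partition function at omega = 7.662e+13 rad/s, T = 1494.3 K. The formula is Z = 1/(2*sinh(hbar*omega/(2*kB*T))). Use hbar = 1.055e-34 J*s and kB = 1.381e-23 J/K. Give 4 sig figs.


Step 1: Compute x = hbar*omega/(kB*T) = 1.055e-34*7.662e+13/(1.381e-23*1494.3) = 0.3917
Step 2: x/2 = 0.1959
Step 3: sinh(x/2) = 0.1971
Step 4: Z = 1/(2*0.1971) = 2.537

2.537


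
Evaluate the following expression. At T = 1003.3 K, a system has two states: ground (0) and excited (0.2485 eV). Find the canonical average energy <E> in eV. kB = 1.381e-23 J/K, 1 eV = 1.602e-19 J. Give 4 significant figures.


Step 1: beta*E = 0.2485*1.602e-19/(1.381e-23*1003.3) = 2.873
Step 2: exp(-beta*E) = 0.05652
Step 3: <E> = 0.2485*0.05652/(1+0.05652) = 0.01329 eV

0.01329


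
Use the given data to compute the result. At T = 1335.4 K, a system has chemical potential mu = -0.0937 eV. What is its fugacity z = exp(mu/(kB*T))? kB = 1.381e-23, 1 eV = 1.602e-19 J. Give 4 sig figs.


Step 1: Convert mu to Joules: -0.0937*1.602e-19 = -1.501e-20 J
Step 2: kB*T = 1.381e-23*1335.4 = 1.844e-20 J
Step 3: mu/(kB*T) = -0.8139
Step 4: z = exp(-0.8139) = 0.4431

0.4431


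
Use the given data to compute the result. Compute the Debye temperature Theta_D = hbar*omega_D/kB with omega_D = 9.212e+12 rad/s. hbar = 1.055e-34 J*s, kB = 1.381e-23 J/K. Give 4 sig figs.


Step 1: hbar*omega_D = 1.055e-34 * 9.212e+12 = 9.719e-22 J
Step 2: Theta_D = 9.719e-22 / 1.381e-23
Step 3: Theta_D = 70.37 K

70.37


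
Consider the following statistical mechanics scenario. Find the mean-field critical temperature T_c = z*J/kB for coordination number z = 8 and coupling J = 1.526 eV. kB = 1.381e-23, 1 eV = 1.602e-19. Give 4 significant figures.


Step 1: z*J = 8*1.526 = 12.21 eV
Step 2: Convert to Joules: 12.21*1.602e-19 = 1.956e-18 J
Step 3: T_c = 1.956e-18 / 1.381e-23 = 1.416e+05 K

1.416e+05


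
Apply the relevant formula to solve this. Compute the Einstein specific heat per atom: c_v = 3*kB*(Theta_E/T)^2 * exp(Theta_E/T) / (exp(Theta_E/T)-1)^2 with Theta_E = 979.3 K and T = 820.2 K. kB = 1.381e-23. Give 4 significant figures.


Step 1: x = Theta_E/T = 979.3/820.2 = 1.194
Step 2: x^2 = 1.426
Step 3: exp(x) = 3.3
Step 4: c_v = 3*1.381e-23*1.426*3.3/(3.3-1)^2 = 3.684e-23

3.684e-23


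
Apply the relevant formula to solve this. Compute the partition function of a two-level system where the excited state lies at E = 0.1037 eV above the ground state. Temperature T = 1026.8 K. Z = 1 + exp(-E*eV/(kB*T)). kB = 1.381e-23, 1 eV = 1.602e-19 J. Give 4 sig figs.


Step 1: Compute beta*E = E*eV/(kB*T) = 0.1037*1.602e-19/(1.381e-23*1026.8) = 1.172
Step 2: exp(-beta*E) = exp(-1.172) = 0.3099
Step 3: Z = 1 + 0.3099 = 1.31

1.31


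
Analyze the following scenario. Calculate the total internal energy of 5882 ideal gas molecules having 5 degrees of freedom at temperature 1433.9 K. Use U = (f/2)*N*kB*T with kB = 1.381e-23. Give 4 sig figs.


Step 1: f/2 = 5/2 = 2.5
Step 2: N*kB*T = 5882*1.381e-23*1433.9 = 1.165e-16
Step 3: U = 2.5 * 1.165e-16 = 2.912e-16 J

2.912e-16


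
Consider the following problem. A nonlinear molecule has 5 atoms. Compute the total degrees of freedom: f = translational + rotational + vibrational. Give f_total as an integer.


Step 1: Translational DOF = 3
Step 2: Rotational DOF (nonlinear) = 3
Step 3: Vibrational DOF = 3*5 - 6 = 9
Step 4: Total = 3 + 3 + 9 = 15

15


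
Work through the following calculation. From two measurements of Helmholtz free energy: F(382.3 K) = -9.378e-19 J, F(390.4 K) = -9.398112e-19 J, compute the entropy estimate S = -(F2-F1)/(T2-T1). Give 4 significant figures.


Step 1: dF = F2 - F1 = -9.398112e-19 - (-9.378e-19) = -2.0112e-21 J
Step 2: dT = T2 - T1 = 390.4 - 382.3 = 8.1 K
Step 3: S = -dF/dT = -(-2.0112e-21)/8.1 = 2.483e-22 J/K

2.483e-22


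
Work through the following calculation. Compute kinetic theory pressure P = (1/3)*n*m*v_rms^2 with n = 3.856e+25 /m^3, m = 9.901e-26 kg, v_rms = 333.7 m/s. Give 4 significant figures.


Step 1: v_rms^2 = 333.7^2 = 1.114e+05
Step 2: n*m = 3.856e+25*9.901e-26 = 3.818
Step 3: P = (1/3)*3.818*1.114e+05 = 1.417e+05 Pa

1.417e+05


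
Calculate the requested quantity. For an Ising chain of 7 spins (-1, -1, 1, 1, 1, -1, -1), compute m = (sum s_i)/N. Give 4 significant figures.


Step 1: Count up spins (+1): 3, down spins (-1): 4
Step 2: Total magnetization M = 3 - 4 = -1
Step 3: m = M/N = -1/7 = -0.1429

-0.1429


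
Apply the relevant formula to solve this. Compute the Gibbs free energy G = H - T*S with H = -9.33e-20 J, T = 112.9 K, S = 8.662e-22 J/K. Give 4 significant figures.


Step 1: T*S = 112.9 * 8.662e-22 = 9.779e-20 J
Step 2: G = H - T*S = -9.33e-20 - 9.779e-20
Step 3: G = -1.911e-19 J

-1.911e-19


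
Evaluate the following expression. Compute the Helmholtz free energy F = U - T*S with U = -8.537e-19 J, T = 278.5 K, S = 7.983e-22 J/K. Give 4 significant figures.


Step 1: T*S = 278.5 * 7.983e-22 = 2.223e-19 J
Step 2: F = U - T*S = -8.537e-19 - 2.223e-19
Step 3: F = -1.076e-18 J

-1.076e-18


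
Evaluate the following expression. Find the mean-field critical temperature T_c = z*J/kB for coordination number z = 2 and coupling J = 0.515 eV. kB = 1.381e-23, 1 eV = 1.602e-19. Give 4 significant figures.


Step 1: z*J = 2*0.515 = 1.03 eV
Step 2: Convert to Joules: 1.03*1.602e-19 = 1.65e-19 J
Step 3: T_c = 1.65e-19 / 1.381e-23 = 1.195e+04 K

1.195e+04


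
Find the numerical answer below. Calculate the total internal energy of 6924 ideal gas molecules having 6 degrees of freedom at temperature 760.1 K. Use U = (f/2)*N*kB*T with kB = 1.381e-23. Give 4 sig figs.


Step 1: f/2 = 6/2 = 3.0
Step 2: N*kB*T = 6924*1.381e-23*760.1 = 7.268e-17
Step 3: U = 3.0 * 7.268e-17 = 2.18e-16 J

2.18e-16


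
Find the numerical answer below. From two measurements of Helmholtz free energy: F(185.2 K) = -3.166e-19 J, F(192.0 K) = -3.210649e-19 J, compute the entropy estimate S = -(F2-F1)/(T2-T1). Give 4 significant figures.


Step 1: dF = F2 - F1 = -3.210649e-19 - (-3.166e-19) = -4.4649e-21 J
Step 2: dT = T2 - T1 = 192.0 - 185.2 = 6.8 K
Step 3: S = -dF/dT = -(-4.4649e-21)/6.8 = 6.566e-22 J/K

6.566e-22


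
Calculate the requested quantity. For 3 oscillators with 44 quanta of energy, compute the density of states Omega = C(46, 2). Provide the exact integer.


Step 1: Use binomial coefficient C(46, 2)
Step 2: Numerator = 46! / 44!
Step 3: Denominator = 2!
Step 4: Omega = 1035

1035


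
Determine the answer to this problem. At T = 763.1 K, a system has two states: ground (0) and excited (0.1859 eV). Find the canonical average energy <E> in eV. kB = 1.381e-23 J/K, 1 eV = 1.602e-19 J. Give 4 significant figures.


Step 1: beta*E = 0.1859*1.602e-19/(1.381e-23*763.1) = 2.826
Step 2: exp(-beta*E) = 0.05925
Step 3: <E> = 0.1859*0.05925/(1+0.05925) = 0.0104 eV

0.0104


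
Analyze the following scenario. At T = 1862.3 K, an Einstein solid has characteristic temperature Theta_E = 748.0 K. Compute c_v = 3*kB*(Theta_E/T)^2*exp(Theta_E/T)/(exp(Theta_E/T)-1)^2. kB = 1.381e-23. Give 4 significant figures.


Step 1: x = Theta_E/T = 748.0/1862.3 = 0.4017
Step 2: x^2 = 0.1613
Step 3: exp(x) = 1.494
Step 4: c_v = 3*1.381e-23*0.1613*1.494/(1.494-1)^2 = 4.088e-23

4.088e-23


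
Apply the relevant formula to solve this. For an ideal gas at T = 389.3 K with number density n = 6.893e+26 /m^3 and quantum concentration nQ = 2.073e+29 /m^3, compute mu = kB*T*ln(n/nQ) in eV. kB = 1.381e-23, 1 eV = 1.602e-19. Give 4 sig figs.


Step 1: n/nQ = 6.893e+26/2.073e+29 = 0.003325
Step 2: ln(n/nQ) = -5.706
Step 3: mu = kB*T*ln(n/nQ) = 5.376e-21*-5.706 = -3.068e-20 J
Step 4: Convert to eV: -3.068e-20/1.602e-19 = -0.1915 eV

-0.1915


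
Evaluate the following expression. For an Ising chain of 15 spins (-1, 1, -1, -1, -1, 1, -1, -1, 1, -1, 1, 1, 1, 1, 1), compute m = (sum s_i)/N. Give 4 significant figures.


Step 1: Count up spins (+1): 8, down spins (-1): 7
Step 2: Total magnetization M = 8 - 7 = 1
Step 3: m = M/N = 1/15 = 0.06667

0.06667


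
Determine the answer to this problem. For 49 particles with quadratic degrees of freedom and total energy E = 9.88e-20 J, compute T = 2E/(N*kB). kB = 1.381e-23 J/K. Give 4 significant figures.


Step 1: Numerator = 2*E = 2*9.88e-20 = 1.976e-19 J
Step 2: Denominator = N*kB = 49*1.381e-23 = 6.767e-22
Step 3: T = 1.976e-19 / 6.767e-22 = 292 K

292


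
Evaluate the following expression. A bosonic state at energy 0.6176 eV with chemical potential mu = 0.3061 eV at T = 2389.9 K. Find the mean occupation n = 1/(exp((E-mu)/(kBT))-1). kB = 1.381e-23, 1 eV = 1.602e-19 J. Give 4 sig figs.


Step 1: (E - mu) = 0.3115 eV
Step 2: x = (E-mu)*eV/(kB*T) = 0.3115*1.602e-19/(1.381e-23*2389.9) = 1.512
Step 3: exp(x) = 4.536
Step 4: n = 1/(exp(x)-1) = 0.2828

0.2828


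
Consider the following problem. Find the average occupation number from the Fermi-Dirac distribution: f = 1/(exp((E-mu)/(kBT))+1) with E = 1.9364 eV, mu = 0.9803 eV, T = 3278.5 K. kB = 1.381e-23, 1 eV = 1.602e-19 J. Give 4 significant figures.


Step 1: (E - mu) = 1.9364 - 0.9803 = 0.9561 eV
Step 2: Convert: (E-mu)*eV = 1.532e-19 J
Step 3: x = (E-mu)*eV/(kB*T) = 3.383
Step 4: f = 1/(exp(3.383)+1) = 0.03283

0.03283


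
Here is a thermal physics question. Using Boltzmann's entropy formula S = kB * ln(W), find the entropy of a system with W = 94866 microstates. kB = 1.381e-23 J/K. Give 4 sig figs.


Step 1: ln(W) = ln(94866) = 11.46
Step 2: S = kB * ln(W) = 1.381e-23 * 11.46
Step 3: S = 1.583e-22 J/K

1.583e-22


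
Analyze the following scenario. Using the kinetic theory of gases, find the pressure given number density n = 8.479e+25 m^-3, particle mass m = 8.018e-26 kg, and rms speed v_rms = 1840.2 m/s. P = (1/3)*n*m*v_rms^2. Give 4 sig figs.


Step 1: v_rms^2 = 1840.2^2 = 3.386e+06
Step 2: n*m = 8.479e+25*8.018e-26 = 6.798
Step 3: P = (1/3)*6.798*3.386e+06 = 7.674e+06 Pa

7.674e+06


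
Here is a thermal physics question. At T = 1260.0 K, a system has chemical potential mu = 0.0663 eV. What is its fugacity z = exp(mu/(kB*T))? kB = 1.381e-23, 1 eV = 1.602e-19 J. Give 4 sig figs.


Step 1: Convert mu to Joules: 0.0663*1.602e-19 = 1.062e-20 J
Step 2: kB*T = 1.381e-23*1260.0 = 1.74e-20 J
Step 3: mu/(kB*T) = 0.6104
Step 4: z = exp(0.6104) = 1.841

1.841


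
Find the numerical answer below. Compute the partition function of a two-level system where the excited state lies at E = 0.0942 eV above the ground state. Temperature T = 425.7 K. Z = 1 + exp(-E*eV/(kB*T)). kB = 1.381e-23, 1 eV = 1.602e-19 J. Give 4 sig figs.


Step 1: Compute beta*E = E*eV/(kB*T) = 0.0942*1.602e-19/(1.381e-23*425.7) = 2.567
Step 2: exp(-beta*E) = exp(-2.567) = 0.07677
Step 3: Z = 1 + 0.07677 = 1.077

1.077


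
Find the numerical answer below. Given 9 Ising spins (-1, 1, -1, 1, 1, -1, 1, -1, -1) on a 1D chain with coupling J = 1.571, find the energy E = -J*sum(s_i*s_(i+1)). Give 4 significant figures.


Step 1: Nearest-neighbor products: -1, -1, -1, 1, -1, -1, -1, 1
Step 2: Sum of products = -4
Step 3: E = -1.571 * -4 = 6.284

6.284


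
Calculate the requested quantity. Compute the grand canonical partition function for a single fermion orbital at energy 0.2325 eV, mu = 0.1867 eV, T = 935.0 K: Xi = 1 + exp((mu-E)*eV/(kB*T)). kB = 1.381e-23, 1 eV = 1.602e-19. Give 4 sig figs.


Step 1: (mu - E) = 0.1867 - 0.2325 = -0.0458 eV
Step 2: x = (mu-E)*eV/(kB*T) = -0.0458*1.602e-19/(1.381e-23*935.0) = -0.5682
Step 3: exp(x) = 0.5665
Step 4: Xi = 1 + 0.5665 = 1.567

1.567


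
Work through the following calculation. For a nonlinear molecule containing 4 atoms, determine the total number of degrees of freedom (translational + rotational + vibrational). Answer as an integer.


Step 1: Translational DOF = 3
Step 2: Rotational DOF (nonlinear) = 3
Step 3: Vibrational DOF = 3*4 - 6 = 6
Step 4: Total = 3 + 3 + 6 = 12

12


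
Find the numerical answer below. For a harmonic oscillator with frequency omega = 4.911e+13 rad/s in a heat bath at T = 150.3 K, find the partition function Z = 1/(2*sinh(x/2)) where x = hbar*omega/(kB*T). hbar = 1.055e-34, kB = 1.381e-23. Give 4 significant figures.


Step 1: Compute x = hbar*omega/(kB*T) = 1.055e-34*4.911e+13/(1.381e-23*150.3) = 2.496
Step 2: x/2 = 1.248
Step 3: sinh(x/2) = 1.598
Step 4: Z = 1/(2*1.598) = 0.3128

0.3128


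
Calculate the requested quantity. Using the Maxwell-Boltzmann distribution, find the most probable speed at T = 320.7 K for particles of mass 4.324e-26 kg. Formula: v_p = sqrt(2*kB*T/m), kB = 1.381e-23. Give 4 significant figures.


Step 1: Numerator = 2*kB*T = 2*1.381e-23*320.7 = 8.858e-21
Step 2: Ratio = 8.858e-21 / 4.324e-26 = 2.049e+05
Step 3: v_p = sqrt(2.049e+05) = 452.6 m/s

452.6


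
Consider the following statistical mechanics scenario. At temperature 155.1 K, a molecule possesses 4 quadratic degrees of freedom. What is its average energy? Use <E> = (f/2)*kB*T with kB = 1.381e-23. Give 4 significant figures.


Step 1: f/2 = 4/2 = 2
Step 2: kB*T = 1.381e-23 * 155.1 = 2.142e-21
Step 3: <E> = 2 * 2.142e-21 = 4.284e-21 J

4.284e-21


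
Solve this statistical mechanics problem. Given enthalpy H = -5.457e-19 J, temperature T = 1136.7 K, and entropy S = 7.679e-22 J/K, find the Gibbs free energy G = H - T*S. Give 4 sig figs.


Step 1: T*S = 1136.7 * 7.679e-22 = 8.729e-19 J
Step 2: G = H - T*S = -5.457e-19 - 8.729e-19
Step 3: G = -1.419e-18 J

-1.419e-18


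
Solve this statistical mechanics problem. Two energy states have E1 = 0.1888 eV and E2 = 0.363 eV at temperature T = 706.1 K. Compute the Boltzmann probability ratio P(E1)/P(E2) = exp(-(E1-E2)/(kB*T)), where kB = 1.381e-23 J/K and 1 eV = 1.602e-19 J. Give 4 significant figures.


Step 1: Compute energy difference dE = E1 - E2 = 0.1888 - 0.363 = -0.1742 eV
Step 2: Convert to Joules: dE_J = -0.1742 * 1.602e-19 = -2.791e-20 J
Step 3: Compute exponent = -dE_J / (kB * T) = -(-2.791e-20) / (1.381e-23 * 706.1) = 2.862
Step 4: P(E1)/P(E2) = exp(2.862) = 17.49

17.49


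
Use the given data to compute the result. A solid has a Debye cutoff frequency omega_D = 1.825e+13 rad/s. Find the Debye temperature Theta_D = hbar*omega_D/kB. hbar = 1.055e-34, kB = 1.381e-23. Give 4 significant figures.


Step 1: hbar*omega_D = 1.055e-34 * 1.825e+13 = 1.925e-21 J
Step 2: Theta_D = 1.925e-21 / 1.381e-23
Step 3: Theta_D = 139.4 K

139.4


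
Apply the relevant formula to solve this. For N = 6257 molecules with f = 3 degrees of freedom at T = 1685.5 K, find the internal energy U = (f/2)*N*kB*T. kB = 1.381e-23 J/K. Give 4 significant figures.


Step 1: f/2 = 3/2 = 1.5
Step 2: N*kB*T = 6257*1.381e-23*1685.5 = 1.456e-16
Step 3: U = 1.5 * 1.456e-16 = 2.185e-16 J

2.185e-16


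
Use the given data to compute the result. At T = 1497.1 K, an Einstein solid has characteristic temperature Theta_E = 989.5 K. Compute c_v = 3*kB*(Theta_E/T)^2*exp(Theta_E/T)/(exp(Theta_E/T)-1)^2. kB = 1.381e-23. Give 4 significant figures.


Step 1: x = Theta_E/T = 989.5/1497.1 = 0.6609
Step 2: x^2 = 0.4368
Step 3: exp(x) = 1.937
Step 4: c_v = 3*1.381e-23*0.4368*1.937/(1.937-1)^2 = 3.995e-23

3.995e-23


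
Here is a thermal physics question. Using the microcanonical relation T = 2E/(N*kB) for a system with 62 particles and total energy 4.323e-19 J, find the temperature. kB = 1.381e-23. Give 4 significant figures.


Step 1: Numerator = 2*E = 2*4.323e-19 = 8.646e-19 J
Step 2: Denominator = N*kB = 62*1.381e-23 = 8.562e-22
Step 3: T = 8.646e-19 / 8.562e-22 = 1010 K

1010


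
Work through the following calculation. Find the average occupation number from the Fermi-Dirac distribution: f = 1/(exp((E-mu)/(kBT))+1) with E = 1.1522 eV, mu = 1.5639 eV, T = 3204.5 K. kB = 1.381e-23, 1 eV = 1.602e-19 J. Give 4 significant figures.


Step 1: (E - mu) = 1.1522 - 1.5639 = -0.4117 eV
Step 2: Convert: (E-mu)*eV = -6.595e-20 J
Step 3: x = (E-mu)*eV/(kB*T) = -1.49
Step 4: f = 1/(exp(-1.49)+1) = 0.8161

0.8161


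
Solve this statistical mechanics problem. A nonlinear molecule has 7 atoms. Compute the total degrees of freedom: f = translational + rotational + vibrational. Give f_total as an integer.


Step 1: Translational DOF = 3
Step 2: Rotational DOF (nonlinear) = 3
Step 3: Vibrational DOF = 3*7 - 6 = 15
Step 4: Total = 3 + 3 + 15 = 21

21


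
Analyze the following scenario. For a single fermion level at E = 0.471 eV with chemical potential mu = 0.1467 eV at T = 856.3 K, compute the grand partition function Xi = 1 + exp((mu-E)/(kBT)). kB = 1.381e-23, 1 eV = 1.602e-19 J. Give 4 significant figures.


Step 1: (mu - E) = 0.1467 - 0.471 = -0.3243 eV
Step 2: x = (mu-E)*eV/(kB*T) = -0.3243*1.602e-19/(1.381e-23*856.3) = -4.393
Step 3: exp(x) = 0.01236
Step 4: Xi = 1 + 0.01236 = 1.012

1.012


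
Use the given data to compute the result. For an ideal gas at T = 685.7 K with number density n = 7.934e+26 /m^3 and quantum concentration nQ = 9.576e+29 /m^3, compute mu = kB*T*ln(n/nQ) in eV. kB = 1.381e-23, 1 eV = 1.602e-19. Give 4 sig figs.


Step 1: n/nQ = 7.934e+26/9.576e+29 = 0.0008285
Step 2: ln(n/nQ) = -7.096
Step 3: mu = kB*T*ln(n/nQ) = 9.47e-21*-7.096 = -6.719e-20 J
Step 4: Convert to eV: -6.719e-20/1.602e-19 = -0.4194 eV

-0.4194


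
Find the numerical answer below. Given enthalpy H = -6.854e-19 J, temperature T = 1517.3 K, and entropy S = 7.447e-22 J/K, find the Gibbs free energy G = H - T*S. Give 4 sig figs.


Step 1: T*S = 1517.3 * 7.447e-22 = 1.13e-18 J
Step 2: G = H - T*S = -6.854e-19 - 1.13e-18
Step 3: G = -1.815e-18 J

-1.815e-18


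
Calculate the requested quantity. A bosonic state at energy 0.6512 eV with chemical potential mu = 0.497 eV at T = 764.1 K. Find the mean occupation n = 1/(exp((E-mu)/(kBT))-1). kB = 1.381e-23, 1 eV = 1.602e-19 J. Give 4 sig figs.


Step 1: (E - mu) = 0.1542 eV
Step 2: x = (E-mu)*eV/(kB*T) = 0.1542*1.602e-19/(1.381e-23*764.1) = 2.341
Step 3: exp(x) = 10.39
Step 4: n = 1/(exp(x)-1) = 0.1065

0.1065


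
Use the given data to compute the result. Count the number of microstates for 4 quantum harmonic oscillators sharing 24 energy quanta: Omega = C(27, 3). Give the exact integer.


Step 1: Use binomial coefficient C(27, 3)
Step 2: Numerator = 27! / 24!
Step 3: Denominator = 3!
Step 4: Omega = 2925

2925


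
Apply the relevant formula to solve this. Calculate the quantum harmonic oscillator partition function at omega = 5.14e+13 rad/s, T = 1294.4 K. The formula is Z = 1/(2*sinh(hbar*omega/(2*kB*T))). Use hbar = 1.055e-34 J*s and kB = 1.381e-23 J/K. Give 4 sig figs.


Step 1: Compute x = hbar*omega/(kB*T) = 1.055e-34*5.14e+13/(1.381e-23*1294.4) = 0.3034
Step 2: x/2 = 0.1517
Step 3: sinh(x/2) = 0.1523
Step 4: Z = 1/(2*0.1523) = 3.284

3.284


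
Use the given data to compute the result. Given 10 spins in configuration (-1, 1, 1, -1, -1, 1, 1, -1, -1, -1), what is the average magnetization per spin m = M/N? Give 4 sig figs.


Step 1: Count up spins (+1): 4, down spins (-1): 6
Step 2: Total magnetization M = 4 - 6 = -2
Step 3: m = M/N = -2/10 = -0.2

-0.2


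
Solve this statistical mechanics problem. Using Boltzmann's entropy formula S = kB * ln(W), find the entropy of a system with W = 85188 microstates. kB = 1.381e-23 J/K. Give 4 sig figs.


Step 1: ln(W) = ln(85188) = 11.35
Step 2: S = kB * ln(W) = 1.381e-23 * 11.35
Step 3: S = 1.568e-22 J/K

1.568e-22


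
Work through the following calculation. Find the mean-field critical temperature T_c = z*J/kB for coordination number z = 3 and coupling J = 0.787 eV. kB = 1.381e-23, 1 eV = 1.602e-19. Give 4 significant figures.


Step 1: z*J = 3*0.787 = 2.361 eV
Step 2: Convert to Joules: 2.361*1.602e-19 = 3.782e-19 J
Step 3: T_c = 3.782e-19 / 1.381e-23 = 2.739e+04 K

2.739e+04


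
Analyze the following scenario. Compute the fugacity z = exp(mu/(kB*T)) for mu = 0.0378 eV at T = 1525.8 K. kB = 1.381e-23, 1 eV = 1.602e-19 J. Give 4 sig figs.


Step 1: Convert mu to Joules: 0.0378*1.602e-19 = 6.056e-21 J
Step 2: kB*T = 1.381e-23*1525.8 = 2.107e-20 J
Step 3: mu/(kB*T) = 0.2874
Step 4: z = exp(0.2874) = 1.333

1.333


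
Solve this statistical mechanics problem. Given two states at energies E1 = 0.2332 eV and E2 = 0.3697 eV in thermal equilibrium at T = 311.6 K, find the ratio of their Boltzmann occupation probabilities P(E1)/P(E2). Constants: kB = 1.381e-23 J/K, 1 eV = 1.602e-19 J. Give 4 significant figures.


Step 1: Compute energy difference dE = E1 - E2 = 0.2332 - 0.3697 = -0.1365 eV
Step 2: Convert to Joules: dE_J = -0.1365 * 1.602e-19 = -2.187e-20 J
Step 3: Compute exponent = -dE_J / (kB * T) = -(-2.187e-20) / (1.381e-23 * 311.6) = 5.082
Step 4: P(E1)/P(E2) = exp(5.082) = 161

161


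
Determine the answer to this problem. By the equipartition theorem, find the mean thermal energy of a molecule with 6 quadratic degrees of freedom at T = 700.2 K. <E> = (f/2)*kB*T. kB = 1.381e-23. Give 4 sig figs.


Step 1: f/2 = 6/2 = 3
Step 2: kB*T = 1.381e-23 * 700.2 = 9.67e-21
Step 3: <E> = 3 * 9.67e-21 = 2.901e-20 J

2.901e-20


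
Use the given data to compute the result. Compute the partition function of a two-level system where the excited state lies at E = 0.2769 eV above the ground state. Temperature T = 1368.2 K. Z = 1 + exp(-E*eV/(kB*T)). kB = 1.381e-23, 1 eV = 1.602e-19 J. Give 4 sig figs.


Step 1: Compute beta*E = E*eV/(kB*T) = 0.2769*1.602e-19/(1.381e-23*1368.2) = 2.348
Step 2: exp(-beta*E) = exp(-2.348) = 0.09559
Step 3: Z = 1 + 0.09559 = 1.096

1.096


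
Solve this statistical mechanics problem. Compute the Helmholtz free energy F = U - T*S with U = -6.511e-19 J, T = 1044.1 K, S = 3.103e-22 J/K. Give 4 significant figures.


Step 1: T*S = 1044.1 * 3.103e-22 = 3.24e-19 J
Step 2: F = U - T*S = -6.511e-19 - 3.24e-19
Step 3: F = -9.751e-19 J

-9.751e-19


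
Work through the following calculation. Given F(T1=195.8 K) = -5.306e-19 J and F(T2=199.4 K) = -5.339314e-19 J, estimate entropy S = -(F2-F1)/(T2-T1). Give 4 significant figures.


Step 1: dF = F2 - F1 = -5.339314e-19 - (-5.306e-19) = -3.3314e-21 J
Step 2: dT = T2 - T1 = 199.4 - 195.8 = 3.6 K
Step 3: S = -dF/dT = -(-3.3314e-21)/3.6 = 9.254e-22 J/K

9.254e-22


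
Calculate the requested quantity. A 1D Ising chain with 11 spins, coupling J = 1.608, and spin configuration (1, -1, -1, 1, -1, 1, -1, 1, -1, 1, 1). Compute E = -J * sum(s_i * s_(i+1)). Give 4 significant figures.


Step 1: Nearest-neighbor products: -1, 1, -1, -1, -1, -1, -1, -1, -1, 1
Step 2: Sum of products = -6
Step 3: E = -1.608 * -6 = 9.648

9.648


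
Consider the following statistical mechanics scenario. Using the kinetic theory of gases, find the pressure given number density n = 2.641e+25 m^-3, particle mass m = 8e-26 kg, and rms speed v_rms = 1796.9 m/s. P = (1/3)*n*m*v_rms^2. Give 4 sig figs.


Step 1: v_rms^2 = 1796.9^2 = 3.229e+06
Step 2: n*m = 2.641e+25*8e-26 = 2.113
Step 3: P = (1/3)*2.113*3.229e+06 = 2.274e+06 Pa

2.274e+06


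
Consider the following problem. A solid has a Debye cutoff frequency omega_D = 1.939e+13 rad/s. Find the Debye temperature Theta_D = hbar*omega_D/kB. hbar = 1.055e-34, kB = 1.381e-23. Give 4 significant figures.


Step 1: hbar*omega_D = 1.055e-34 * 1.939e+13 = 2.046e-21 J
Step 2: Theta_D = 2.046e-21 / 1.381e-23
Step 3: Theta_D = 148.1 K

148.1


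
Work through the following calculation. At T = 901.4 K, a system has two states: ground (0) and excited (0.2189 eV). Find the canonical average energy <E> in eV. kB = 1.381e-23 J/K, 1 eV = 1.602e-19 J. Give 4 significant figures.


Step 1: beta*E = 0.2189*1.602e-19/(1.381e-23*901.4) = 2.817
Step 2: exp(-beta*E) = 0.05978
Step 3: <E> = 0.2189*0.05978/(1+0.05978) = 0.01235 eV

0.01235


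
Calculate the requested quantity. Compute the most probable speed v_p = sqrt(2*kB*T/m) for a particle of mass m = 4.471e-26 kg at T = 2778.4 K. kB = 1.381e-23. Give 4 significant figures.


Step 1: Numerator = 2*kB*T = 2*1.381e-23*2778.4 = 7.674e-20
Step 2: Ratio = 7.674e-20 / 4.471e-26 = 1.716e+06
Step 3: v_p = sqrt(1.716e+06) = 1310 m/s

1310


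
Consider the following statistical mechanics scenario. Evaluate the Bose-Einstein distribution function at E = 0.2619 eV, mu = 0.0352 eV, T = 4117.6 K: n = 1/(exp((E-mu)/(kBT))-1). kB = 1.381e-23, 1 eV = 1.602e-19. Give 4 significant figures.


Step 1: (E - mu) = 0.2267 eV
Step 2: x = (E-mu)*eV/(kB*T) = 0.2267*1.602e-19/(1.381e-23*4117.6) = 0.6387
Step 3: exp(x) = 1.894
Step 4: n = 1/(exp(x)-1) = 1.119

1.119


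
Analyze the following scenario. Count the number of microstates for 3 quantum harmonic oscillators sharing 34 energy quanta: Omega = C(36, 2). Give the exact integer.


Step 1: Use binomial coefficient C(36, 2)
Step 2: Numerator = 36! / 34!
Step 3: Denominator = 2!
Step 4: Omega = 630

630
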